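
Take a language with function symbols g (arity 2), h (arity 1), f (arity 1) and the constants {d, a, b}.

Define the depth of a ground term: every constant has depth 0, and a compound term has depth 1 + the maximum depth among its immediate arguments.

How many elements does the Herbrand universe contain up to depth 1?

Count level by level. With function symbols g/2, h/1, f/1, the terms of depth ≤ k are the 3 constants together with each function applied to depth-≤(k−1) tuples, so N_k = 3 + N_{k-1}^2 + N_{k-1} + N_{k-1}.
N_0 = 3
N_1 = 3 + 3^2 + 3 + 3 = 18

18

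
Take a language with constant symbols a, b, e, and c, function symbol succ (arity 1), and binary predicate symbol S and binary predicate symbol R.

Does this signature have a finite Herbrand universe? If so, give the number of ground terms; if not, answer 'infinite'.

infinite

The signature has at least one function symbol (succ, arity 1) and at least one constant (a).
Iterating succ gives infinitely many distinct ground terms: a, succ(a), succ(succ(a)), ...
So the Herbrand universe is infinite.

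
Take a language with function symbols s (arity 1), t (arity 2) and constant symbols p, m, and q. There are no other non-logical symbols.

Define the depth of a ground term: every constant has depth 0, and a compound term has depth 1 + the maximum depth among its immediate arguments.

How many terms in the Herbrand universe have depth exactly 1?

12

Let N_k count ground terms of depth at most k. Each non-constant term of depth ≤ k is some function symbol applied to depth-≤(k−1) arguments, giving N_k = 3 + N_{k-1} + N_{k-1}^2.
N_0 = 3
N_1 = 3 + 3 + 3^2 = 15
Terms of depth exactly 1: N_1 − N_0 = 15 − 3 = 12.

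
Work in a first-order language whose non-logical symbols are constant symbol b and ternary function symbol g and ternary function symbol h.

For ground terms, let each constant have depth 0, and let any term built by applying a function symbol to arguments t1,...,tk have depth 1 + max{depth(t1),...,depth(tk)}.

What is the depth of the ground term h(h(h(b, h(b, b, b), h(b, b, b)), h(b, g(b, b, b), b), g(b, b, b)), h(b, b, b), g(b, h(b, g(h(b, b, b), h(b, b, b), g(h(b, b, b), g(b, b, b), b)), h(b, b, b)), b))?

depth(h(b, b, b)) = 1 + max(0, 0, 0) = 1
depth(h(b, h(b, b, b), h(b, b, b))) = 1 + max(0, 1, 1) = 2
depth(g(b, b, b)) = 1 + max(0, 0, 0) = 1
depth(h(b, g(b, b, b), b)) = 1 + max(0, 1, 0) = 2
depth(h(h(b, h(b, b, b), h(b, b, b)), h(b, g(b, b, b), b), g(b, b, b))) = 1 + max(2, 2, 1) = 3
depth(g(h(b, b, b), g(b, b, b), b)) = 1 + max(1, 1, 0) = 2
depth(g(h(b, b, b), h(b, b, b), g(h(b, b, b), g(b, b, b), b))) = 1 + max(1, 1, 2) = 3
depth(h(b, g(h(b, b, b), h(b, b, b), g(h(b, b, b), g(b, b, b), b)), h(b, b, b))) = 1 + max(0, 3, 1) = 4
depth(g(b, h(b, g(h(b, b, b), h(b, b, b), g(h(b, b, b), g(b, b, b), b)), h(b, b, b)), b)) = 1 + max(0, 4, 0) = 5
depth(h(h(h(b, h(b, b, b), h(b, b, b)), h(b, g(b, b, b), b), g(b, b, b)), h(b, b, b), g(b, h(b, g(h(b, b, b), h(b, b, b), g(h(b, b, b), g(b, b, b), b)), h(b, b, b)), b))) = 1 + max(3, 1, 5) = 6

6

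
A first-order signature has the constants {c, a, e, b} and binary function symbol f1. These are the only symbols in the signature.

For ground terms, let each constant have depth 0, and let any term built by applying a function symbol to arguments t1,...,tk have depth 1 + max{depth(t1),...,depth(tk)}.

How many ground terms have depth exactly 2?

Count level by level. With function symbols f1/2, the terms of depth ≤ k are the 4 constants together with each function applied to depth-≤(k−1) tuples, so N_k = 4 + N_{k-1}^2.
N_0 = 4
N_1 = 4 + 4^2 = 20
N_2 = 4 + 20^2 = 404
Terms of depth exactly 2: N_2 − N_1 = 404 − 20 = 384.

384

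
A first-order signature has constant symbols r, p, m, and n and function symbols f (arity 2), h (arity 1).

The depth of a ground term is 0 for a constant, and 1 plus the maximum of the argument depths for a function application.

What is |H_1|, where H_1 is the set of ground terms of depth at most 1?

24

Let N_k = |{terms of depth ≤ k}|. Then N_0 = 4 and N_k = 4 + N_{k-1}^2 + N_{k-1} for k ≥ 1 (one summand per function symbol, arity giving the exponent).
N_0 = 4
N_1 = 4 + 4^2 + 4 = 24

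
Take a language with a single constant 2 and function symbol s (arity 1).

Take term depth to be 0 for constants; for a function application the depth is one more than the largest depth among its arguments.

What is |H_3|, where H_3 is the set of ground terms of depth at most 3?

4

Let N_k count ground terms of depth at most k. Each non-constant term of depth ≤ k is some function symbol applied to depth-≤(k−1) arguments, giving N_k = 1 + N_{k-1}.
N_0 = 1
N_1 = 1 + 1 = 2
N_2 = 1 + 2 = 3
N_3 = 1 + 3 = 4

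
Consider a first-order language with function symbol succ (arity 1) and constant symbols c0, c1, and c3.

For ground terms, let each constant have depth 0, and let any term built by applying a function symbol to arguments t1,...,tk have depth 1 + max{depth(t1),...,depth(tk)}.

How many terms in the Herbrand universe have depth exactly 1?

If N_k denotes the number of depth-≤k ground terms, the 3 constants give N_0 = 3, and each function symbol of arity r contributes N_{k-1}^r new terms at level k: N_k = 3 + N_{k-1}.
N_0 = 3
N_1 = 3 + 3 = 6
Terms of depth exactly 1: N_1 − N_0 = 6 − 3 = 3.

3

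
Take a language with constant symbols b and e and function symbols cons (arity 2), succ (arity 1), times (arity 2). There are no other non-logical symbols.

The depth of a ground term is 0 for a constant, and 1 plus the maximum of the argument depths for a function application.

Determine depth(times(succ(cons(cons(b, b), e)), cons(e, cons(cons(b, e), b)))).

4

depth(cons(b, b)) = 1 + max(0, 0) = 1
depth(cons(cons(b, b), e)) = 1 + max(1, 0) = 2
depth(succ(cons(cons(b, b), e))) = 1 + depth(cons(cons(b, b), e)) = 1 + 2 = 3
depth(cons(b, e)) = 1 + max(0, 0) = 1
depth(cons(cons(b, e), b)) = 1 + max(1, 0) = 2
depth(cons(e, cons(cons(b, e), b))) = 1 + max(0, 2) = 3
depth(times(succ(cons(cons(b, b), e)), cons(e, cons(cons(b, e), b)))) = 1 + max(3, 3) = 4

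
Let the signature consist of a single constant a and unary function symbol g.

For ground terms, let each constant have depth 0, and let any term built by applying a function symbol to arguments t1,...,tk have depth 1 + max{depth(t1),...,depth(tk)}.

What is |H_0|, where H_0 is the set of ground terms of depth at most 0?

Count level by level. With function symbols g/1, the terms of depth ≤ k are the 1 constant together with each function applied to depth-≤(k−1) tuples, so N_k = 1 + N_{k-1}.
N_0 = 1
Explicitly: a.

1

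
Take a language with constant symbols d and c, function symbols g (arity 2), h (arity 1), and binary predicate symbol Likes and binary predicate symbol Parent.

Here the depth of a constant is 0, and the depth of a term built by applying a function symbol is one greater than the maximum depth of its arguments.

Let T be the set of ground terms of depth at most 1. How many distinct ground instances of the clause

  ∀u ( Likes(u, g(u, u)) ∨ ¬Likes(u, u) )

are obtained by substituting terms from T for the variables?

Ground terms of depth ≤ 1:
  Write N_k for the number of ground terms of depth ≤ k. A term of depth ≤ k is either a constant or a function symbol applied to arguments of depth ≤ k−1, so N_k = 2 + N_{k-1}^2 + N_{k-1}.
  N_0 = 2
  N_1 = 2 + 2^2 + 2 = 8
  Explicitly: d, c, g(d, d), g(d, c), g(c, d), g(c, c), h(d), h(c).
So there are 8 ground terms available for substitution.
The clause has 1 distinct variable (u), which appears in the body. In the free term algebra distinct substitutions yield syntactically distinct ground instances.
Number of ground instances = 8.

8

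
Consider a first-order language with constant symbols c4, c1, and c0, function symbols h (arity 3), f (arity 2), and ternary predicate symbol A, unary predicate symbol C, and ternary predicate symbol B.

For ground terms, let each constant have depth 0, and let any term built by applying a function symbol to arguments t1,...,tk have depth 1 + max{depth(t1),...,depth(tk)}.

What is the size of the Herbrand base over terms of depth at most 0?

57

First count ground terms of depth ≤ 0.
Let N_k count ground terms of depth at most k. Each non-constant term of depth ≤ k is some function symbol applied to depth-≤(k−1) arguments, giving N_k = 3 + N_{k-1}^3 + N_{k-1}^2.
N_0 = 3
So |H| = 3.
Ground atoms are formed by filling each argument slot of a predicate with a term from H, so an r-ary predicate gives |H|^r atoms:
  A: 3^3 = 27;  C: 3;  B: 3^3 = 27
Total ground atoms: 27 + 3 + 27 = 57.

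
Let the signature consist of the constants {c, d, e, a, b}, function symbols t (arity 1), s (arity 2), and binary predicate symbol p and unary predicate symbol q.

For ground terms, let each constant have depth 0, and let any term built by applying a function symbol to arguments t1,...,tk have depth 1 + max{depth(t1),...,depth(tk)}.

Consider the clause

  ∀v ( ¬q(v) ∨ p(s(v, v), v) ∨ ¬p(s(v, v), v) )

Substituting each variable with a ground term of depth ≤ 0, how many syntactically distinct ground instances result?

5

Ground terms of depth ≤ 0:
  Let N_k count ground terms of depth at most k. Each non-constant term of depth ≤ k is some function symbol applied to depth-≤(k−1) arguments, giving N_k = 5 + N_{k-1} + N_{k-1}^2.
  N_0 = 5
  Explicitly: c, d, e, a, b.
So there are 5 ground terms available for substitution.
The variable v ranges independently over the available ground terms, and distinct assignments produce distinct instances.
Number of ground instances = 5.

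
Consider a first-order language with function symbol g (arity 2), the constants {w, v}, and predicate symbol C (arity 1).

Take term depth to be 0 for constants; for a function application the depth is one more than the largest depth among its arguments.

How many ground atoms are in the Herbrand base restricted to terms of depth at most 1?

6

First count ground terms of depth ≤ 1.
Let N_k count ground terms of depth at most k. Each non-constant term of depth ≤ k is some function symbol applied to depth-≤(k−1) arguments, giving N_k = 2 + N_{k-1}^2.
N_0 = 2
N_1 = 2 + 2^2 = 6
So |H| = 6.
A ground atom is a predicate applied to a tuple of terms from H, so the count is the sum over predicates of |H|^arity:
  C: 6
Total ground atoms: 6.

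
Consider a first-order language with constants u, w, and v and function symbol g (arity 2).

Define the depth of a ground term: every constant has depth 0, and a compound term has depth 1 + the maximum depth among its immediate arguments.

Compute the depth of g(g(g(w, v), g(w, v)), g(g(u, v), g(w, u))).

depth(g(w, v)) = 1 + max(0, 0) = 1
depth(g(g(w, v), g(w, v))) = 1 + max(1, 1) = 2
depth(g(u, v)) = 1 + max(0, 0) = 1
depth(g(w, u)) = 1 + max(0, 0) = 1
depth(g(g(u, v), g(w, u))) = 1 + max(1, 1) = 2
depth(g(g(g(w, v), g(w, v)), g(g(u, v), g(w, u)))) = 1 + max(2, 2) = 3

3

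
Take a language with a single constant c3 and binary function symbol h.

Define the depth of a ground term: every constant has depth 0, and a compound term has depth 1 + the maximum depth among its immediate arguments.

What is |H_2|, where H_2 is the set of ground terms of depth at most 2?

5

If N_k denotes the number of depth-≤k ground terms, the 1 constant gives N_0 = 1, and each function symbol of arity r contributes N_{k-1}^r new terms at level k: N_k = 1 + N_{k-1}^2.
N_0 = 1
N_1 = 1 + 1^2 = 2
N_2 = 1 + 2^2 = 5
Explicitly: c3, h(c3, c3), h(c3, h(c3, c3)), h(h(c3, c3), c3), h(h(c3, c3), h(c3, c3)).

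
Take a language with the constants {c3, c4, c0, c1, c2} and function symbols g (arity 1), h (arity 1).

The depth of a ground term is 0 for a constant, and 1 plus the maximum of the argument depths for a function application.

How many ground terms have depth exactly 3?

40

Let N_k count ground terms of depth at most k. Each non-constant term of depth ≤ k is some function symbol applied to depth-≤(k−1) arguments, giving N_k = 5 + N_{k-1} + N_{k-1}.
N_0 = 5
N_1 = 5 + 5 + 5 = 15
N_2 = 5 + 15 + 15 = 35
N_3 = 5 + 35 + 35 = 75
Terms of depth exactly 3: N_3 − N_2 = 75 − 35 = 40.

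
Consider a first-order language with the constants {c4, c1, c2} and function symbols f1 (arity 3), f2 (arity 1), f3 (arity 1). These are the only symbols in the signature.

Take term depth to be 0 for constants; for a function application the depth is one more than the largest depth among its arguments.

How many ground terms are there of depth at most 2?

46731

Let N_k count ground terms of depth at most k. Each non-constant term of depth ≤ k is some function symbol applied to depth-≤(k−1) arguments, giving N_k = 3 + N_{k-1}^3 + N_{k-1} + N_{k-1}.
N_0 = 3
N_1 = 3 + 3^3 + 3 + 3 = 36
N_2 = 3 + 36^3 + 36 + 36 = 46731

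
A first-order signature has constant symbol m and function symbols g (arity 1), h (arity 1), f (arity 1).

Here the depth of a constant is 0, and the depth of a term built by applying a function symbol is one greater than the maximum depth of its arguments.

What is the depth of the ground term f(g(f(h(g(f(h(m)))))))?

7

depth(h(m)) = 1 + depth(m) = 1 + 0 = 1
depth(f(h(m))) = 1 + depth(h(m)) = 1 + 1 = 2
depth(g(f(h(m)))) = 1 + depth(f(h(m))) = 1 + 2 = 3
depth(h(g(f(h(m))))) = 1 + depth(g(f(h(m)))) = 1 + 3 = 4
depth(f(h(g(f(h(m)))))) = 1 + depth(h(g(f(h(m))))) = 1 + 4 = 5
depth(g(f(h(g(f(h(m))))))) = 1 + depth(f(h(g(f(h(m)))))) = 1 + 5 = 6
depth(f(g(f(h(g(f(h(m)))))))) = 1 + depth(g(f(h(g(f(h(m))))))) = 1 + 6 = 7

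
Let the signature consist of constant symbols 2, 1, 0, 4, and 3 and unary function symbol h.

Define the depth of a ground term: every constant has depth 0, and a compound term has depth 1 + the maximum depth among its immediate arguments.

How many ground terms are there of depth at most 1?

If N_k denotes the number of depth-≤k ground terms, the 5 constants give N_0 = 5, and each function symbol of arity r contributes N_{k-1}^r new terms at level k: N_k = 5 + N_{k-1}.
N_0 = 5
N_1 = 5 + 5 = 10

10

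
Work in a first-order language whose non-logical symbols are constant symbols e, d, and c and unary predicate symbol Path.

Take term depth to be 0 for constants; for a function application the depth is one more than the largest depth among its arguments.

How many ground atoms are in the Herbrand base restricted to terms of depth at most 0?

3

First count ground terms of depth ≤ 0.
With no function symbols every ground term is a constant, so there are exactly 3 ground terms at every depth bound.
N_0 = 3
So |H| = 3.
For each predicate symbol, the number of ground atoms is |H| raised to its arity; summing:
  Path: 3
Total ground atoms: 3.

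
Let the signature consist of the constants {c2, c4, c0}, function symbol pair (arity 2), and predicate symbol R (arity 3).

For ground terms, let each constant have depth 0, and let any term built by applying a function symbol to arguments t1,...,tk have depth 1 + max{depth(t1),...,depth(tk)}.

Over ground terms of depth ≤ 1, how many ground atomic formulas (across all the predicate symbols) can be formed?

1728

First count ground terms of depth ≤ 1.
Let N_k = |{terms of depth ≤ k}|. Then N_0 = 3 and N_k = 3 + N_{k-1}^2 for k ≥ 1 (one summand per function symbol, arity giving the exponent).
N_0 = 3
N_1 = 3 + 3^2 = 12
Explicitly: c2, c4, c0, pair(c2, c2), pair(c2, c4), pair(c2, c0), pair(c4, c2), pair(c4, c4), pair(c4, c0), pair(c0, c2), pair(c0, c4), pair(c0, c0).
So |H| = 12.
A ground atom is a predicate applied to a tuple of terms from H, so the count is the sum over predicates of |H|^arity:
  R: 12^3 = 1728
Total ground atoms: 1728.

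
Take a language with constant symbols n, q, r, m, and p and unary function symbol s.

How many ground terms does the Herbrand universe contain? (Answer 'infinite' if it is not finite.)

infinite

The signature has at least one function symbol (s, arity 1) and at least one constant (n).
Iterating s gives infinitely many distinct ground terms: n, s(n), s(s(n)), ...
So the Herbrand universe is infinite.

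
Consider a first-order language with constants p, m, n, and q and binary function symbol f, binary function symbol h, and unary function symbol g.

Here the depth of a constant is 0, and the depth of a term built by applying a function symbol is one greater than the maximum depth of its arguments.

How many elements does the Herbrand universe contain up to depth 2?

3244

Let N_k count ground terms of depth at most k. Each non-constant term of depth ≤ k is some function symbol applied to depth-≤(k−1) arguments, giving N_k = 4 + N_{k-1}^2 + N_{k-1}^2 + N_{k-1}.
N_0 = 4
N_1 = 4 + 4^2 + 4^2 + 4 = 40
N_2 = 4 + 40^2 + 40^2 + 40 = 3244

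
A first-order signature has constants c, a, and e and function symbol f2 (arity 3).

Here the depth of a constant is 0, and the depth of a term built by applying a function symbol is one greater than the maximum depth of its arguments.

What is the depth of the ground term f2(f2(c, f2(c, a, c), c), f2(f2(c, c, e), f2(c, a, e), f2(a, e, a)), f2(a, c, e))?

depth(f2(c, a, c)) = 1 + max(0, 0, 0) = 1
depth(f2(c, f2(c, a, c), c)) = 1 + max(0, 1, 0) = 2
depth(f2(c, c, e)) = 1 + max(0, 0, 0) = 1
depth(f2(c, a, e)) = 1 + max(0, 0, 0) = 1
depth(f2(a, e, a)) = 1 + max(0, 0, 0) = 1
depth(f2(f2(c, c, e), f2(c, a, e), f2(a, e, a))) = 1 + max(1, 1, 1) = 2
depth(f2(a, c, e)) = 1 + max(0, 0, 0) = 1
depth(f2(f2(c, f2(c, a, c), c), f2(f2(c, c, e), f2(c, a, e), f2(a, e, a)), f2(a, c, e))) = 1 + max(2, 2, 1) = 3

3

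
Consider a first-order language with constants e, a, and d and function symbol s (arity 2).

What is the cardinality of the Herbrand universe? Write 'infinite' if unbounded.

infinite

The signature has at least one function symbol (s, arity 2) and at least one constant (e).
Iterating s gives infinitely many distinct ground terms: e, s(e, e), s(s(e, e), s(e, e)), ...
So the Herbrand universe is infinite.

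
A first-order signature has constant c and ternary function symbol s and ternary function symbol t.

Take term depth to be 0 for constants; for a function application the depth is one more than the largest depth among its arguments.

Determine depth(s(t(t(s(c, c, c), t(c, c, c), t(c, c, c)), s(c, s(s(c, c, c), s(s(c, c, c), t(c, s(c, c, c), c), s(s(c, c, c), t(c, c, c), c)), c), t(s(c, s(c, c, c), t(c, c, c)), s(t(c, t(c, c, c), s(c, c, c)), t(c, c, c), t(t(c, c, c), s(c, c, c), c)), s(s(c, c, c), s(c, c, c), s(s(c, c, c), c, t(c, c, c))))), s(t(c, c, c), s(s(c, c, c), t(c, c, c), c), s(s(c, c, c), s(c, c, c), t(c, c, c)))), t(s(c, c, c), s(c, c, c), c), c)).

depth(s(c, c, c)) = 1 + max(0, 0, 0) = 1
depth(t(c, c, c)) = 1 + max(0, 0, 0) = 1
depth(t(s(c, c, c), t(c, c, c), t(c, c, c))) = 1 + max(1, 1, 1) = 2
depth(t(c, s(c, c, c), c)) = 1 + max(0, 1, 0) = 2
depth(s(s(c, c, c), t(c, c, c), c)) = 1 + max(1, 1, 0) = 2
depth(s(s(c, c, c), t(c, s(c, c, c), c), s(s(c, c, c), t(c, c, c), c))) = 1 + max(1, 2, 2) = 3
depth(s(s(c, c, c), s(s(c, c, c), t(c, s(c, c, c), c), s(s(c, c, c), t(c, c, c), c)), c)) = 1 + max(1, 3, 0) = 4
depth(s(c, s(c, c, c), t(c, c, c))) = 1 + max(0, 1, 1) = 2
depth(t(c, t(c, c, c), s(c, c, c))) = 1 + max(0, 1, 1) = 2
depth(t(t(c, c, c), s(c, c, c), c)) = 1 + max(1, 1, 0) = 2
depth(s(t(c, t(c, c, c), s(c, c, c)), t(c, c, c), t(t(c, c, c), s(c, c, c), c))) = 1 + max(2, 1, 2) = 3
depth(s(s(c, c, c), c, t(c, c, c))) = 1 + max(1, 0, 1) = 2
depth(s(s(c, c, c), s(c, c, c), s(s(c, c, c), c, t(c, c, c)))) = 1 + max(1, 1, 2) = 3
depth(t(s(c, s(c, c, c), t(c, c, c)), s(t(c, t(c, c, c), s(c, c, c)), t(c, c, c), t(t(c, c, c), s(c, c, c), c)), s(s(c, c, c), s(c, c, c), s(s(c, c, c), c, t(c, c, c))))) = 1 + max(2, 3, 3) = 4
depth(s(c, s(s(c, c, c), s(s(c, c, c), t(c, s(c, c, c), c), s(s(c, c, c), t(c, c, c), c)), c), t(s(c, s(c, c, c), t(c, c, c)), s(t(c, t(c, c, c), s(c, c, c)), t(c, c, c), t(t(c, c, c), s(c, c, c), c)), s(s(c, c, c), s(c, c, c), s(s(c, c, c), c, t(c, c, c)))))) = 1 + max(0, 4, 4) = 5
depth(s(s(c, c, c), s(c, c, c), t(c, c, c))) = 1 + max(1, 1, 1) = 2
depth(s(t(c, c, c), s(s(c, c, c), t(c, c, c), c), s(s(c, c, c), s(c, c, c), t(c, c, c)))) = 1 + max(1, 2, 2) = 3
depth(t(t(s(c, c, c), t(c, c, c), t(c, c, c)), s(c, s(s(c, c, c), s(s(c, c, c), t(c, s(c, c, c), c), s(s(c, c, c), t(c, c, c), c)), c), t(s(c, s(c, c, c), t(c, c, c)), s(t(c, t(c, c, c), s(c, c, c)), t(c, c, c), t(t(c, c, c), s(c, c, c), c)), s(s(c, c, c), s(c, c, c), s(s(c, c, c), c, t(c, c, c))))), s(t(c, c, c), s(s(c, c, c), t(c, c, c), c), s(s(c, c, c), s(c, c, c), t(c, c, c))))) = 1 + max(2, 5, 3) = 6
depth(t(s(c, c, c), s(c, c, c), c)) = 1 + max(1, 1, 0) = 2
depth(s(t(t(s(c, c, c), t(c, c, c), t(c, c, c)), s(c, s(s(c, c, c), s(s(c, c, c), t(c, s(c, c, c), c), s(s(c, c, c), t(c, c, c), c)), c), t(s(c, s(c, c, c), t(c, c, c)), s(t(c, t(c, c, c), s(c, c, c)), t(c, c, c), t(t(c, c, c), s(c, c, c), c)), s(s(c, c, c), s(c, c, c), s(s(c, c, c), c, t(c, c, c))))), s(t(c, c, c), s(s(c, c, c), t(c, c, c), c), s(s(c, c, c), s(c, c, c), t(c, c, c)))), t(s(c, c, c), s(c, c, c), c), c)) = 1 + max(6, 2, 0) = 7

7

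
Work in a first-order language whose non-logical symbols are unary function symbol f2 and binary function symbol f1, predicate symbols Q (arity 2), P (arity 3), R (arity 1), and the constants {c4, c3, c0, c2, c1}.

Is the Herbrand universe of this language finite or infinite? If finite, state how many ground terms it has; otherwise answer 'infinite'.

The signature has at least one function symbol (f2, arity 1) and at least one constant (c4).
Iterating f2 gives infinitely many distinct ground terms: c4, f2(c4), f2(f2(c4)), ...
So the Herbrand universe is infinite.

infinite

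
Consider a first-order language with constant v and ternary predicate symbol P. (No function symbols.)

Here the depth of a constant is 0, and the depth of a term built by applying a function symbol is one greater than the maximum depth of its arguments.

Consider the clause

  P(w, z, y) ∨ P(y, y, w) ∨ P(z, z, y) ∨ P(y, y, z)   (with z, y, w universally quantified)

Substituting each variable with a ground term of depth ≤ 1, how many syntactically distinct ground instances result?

1

Ground terms of depth ≤ 1:
  With no function symbols every ground term is a constant, so there is exactly 1 ground term at every depth bound.
  N_0 = 1
  N_1 = 1
So there is exactly 1 ground term available for substitution.
Each of z, y, w ranges independently over the available ground terms, and distinct assignments produce distinct instances.
Number of ground instances = 1^3 = 1.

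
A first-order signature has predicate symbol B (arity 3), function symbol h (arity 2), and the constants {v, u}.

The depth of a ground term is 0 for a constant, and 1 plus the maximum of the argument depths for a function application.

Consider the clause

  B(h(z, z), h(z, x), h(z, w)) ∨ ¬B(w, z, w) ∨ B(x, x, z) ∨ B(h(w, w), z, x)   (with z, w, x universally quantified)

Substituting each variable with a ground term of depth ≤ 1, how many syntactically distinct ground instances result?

Ground terms of depth ≤ 1:
  Let N_k = |{terms of depth ≤ k}|. Then N_0 = 2 and N_k = 2 + N_{k-1}^2 for k ≥ 1 (one summand per function symbol, arity giving the exponent).
  N_0 = 2
  N_1 = 2 + 2^2 = 6
  Explicitly: v, u, h(v, v), h(v, u), h(u, v), h(u, u).
So there are 6 ground terms available for substitution.
The clause has 3 distinct variables (z, w, x), each appearing in the body. In the free term algebra distinct substitutions yield syntactically distinct ground instances.
Number of ground instances = 6^3 = 216.

216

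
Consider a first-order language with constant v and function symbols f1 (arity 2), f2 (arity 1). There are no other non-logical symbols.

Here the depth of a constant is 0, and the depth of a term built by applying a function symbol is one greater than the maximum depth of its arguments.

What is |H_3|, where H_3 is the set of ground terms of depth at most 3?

183

Let N_k count ground terms of depth at most k. Each non-constant term of depth ≤ k is some function symbol applied to depth-≤(k−1) arguments, giving N_k = 1 + N_{k-1}^2 + N_{k-1}.
N_0 = 1
N_1 = 1 + 1^2 + 1 = 3
N_2 = 1 + 3^2 + 3 = 13
N_3 = 1 + 13^2 + 13 = 183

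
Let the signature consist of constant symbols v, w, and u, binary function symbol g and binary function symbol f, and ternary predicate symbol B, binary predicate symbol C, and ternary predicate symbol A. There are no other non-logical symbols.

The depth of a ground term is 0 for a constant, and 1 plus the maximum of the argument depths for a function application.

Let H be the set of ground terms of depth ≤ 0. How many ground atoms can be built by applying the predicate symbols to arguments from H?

63

First count ground terms of depth ≤ 0.
Let N_k = |{terms of depth ≤ k}|. Then N_0 = 3 and N_k = 3 + N_{k-1}^2 + N_{k-1}^2 for k ≥ 1 (one summand per function symbol, arity giving the exponent).
N_0 = 3
So |H| = 3.
Each predicate of arity r yields |H|^r ground atoms (one per choice of an r-tuple from H):
  B: 3^3 = 27;  C: 3^2 = 9;  A: 3^3 = 27
Total ground atoms: 27 + 9 + 27 = 63.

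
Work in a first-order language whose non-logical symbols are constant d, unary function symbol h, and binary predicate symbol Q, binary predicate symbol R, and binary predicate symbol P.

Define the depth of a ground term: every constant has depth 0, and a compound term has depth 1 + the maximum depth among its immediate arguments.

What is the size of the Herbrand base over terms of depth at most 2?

First count ground terms of depth ≤ 2.
If N_k denotes the number of depth-≤k ground terms, the 1 constant gives N_0 = 1, and each function symbol of arity r contributes N_{k-1}^r new terms at level k: N_k = 1 + N_{k-1}.
N_0 = 1
N_1 = 1 + 1 = 2
N_2 = 1 + 2 = 3
Explicitly: d, h(d), h(h(d)).
So |H| = 3.
Ground atoms are formed by filling each argument slot of a predicate with a term from H, so an r-ary predicate gives |H|^r atoms:
  Q: 3^2 = 9;  R: 3^2 = 9;  P: 3^2 = 9
Total ground atoms: 9 + 9 + 9 = 27.

27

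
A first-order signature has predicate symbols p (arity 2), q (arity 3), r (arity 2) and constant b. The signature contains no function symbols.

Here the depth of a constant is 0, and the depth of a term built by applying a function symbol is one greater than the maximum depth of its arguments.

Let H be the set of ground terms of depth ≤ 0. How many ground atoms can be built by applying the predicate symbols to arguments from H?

3

First count ground terms of depth ≤ 0.
With no function symbols every ground term is a constant, so there is exactly 1 ground term at every depth bound.
N_0 = 1
So |H| = 1.
A ground atom is a predicate applied to a tuple of terms from H, so the count is the sum over predicates of |H|^arity:
  p: 1^2 = 1;  q: 1^3 = 1;  r: 1^2 = 1
Total ground atoms: 1 + 1 + 1 = 3.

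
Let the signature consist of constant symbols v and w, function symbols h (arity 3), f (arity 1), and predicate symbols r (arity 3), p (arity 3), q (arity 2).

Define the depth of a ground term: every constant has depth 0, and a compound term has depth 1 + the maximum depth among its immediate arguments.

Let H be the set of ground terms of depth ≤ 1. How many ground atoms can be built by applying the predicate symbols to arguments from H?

3600

First count ground terms of depth ≤ 1.
If N_k denotes the number of depth-≤k ground terms, the 2 constants give N_0 = 2, and each function symbol of arity r contributes N_{k-1}^r new terms at level k: N_k = 2 + N_{k-1}^3 + N_{k-1}.
N_0 = 2
N_1 = 2 + 2^3 + 2 = 12
So |H| = 12.
A ground atom is a predicate applied to a tuple of terms from H, so the count is the sum over predicates of |H|^arity:
  r: 12^3 = 1728;  p: 12^3 = 1728;  q: 12^2 = 144
Total ground atoms: 1728 + 1728 + 144 = 3600.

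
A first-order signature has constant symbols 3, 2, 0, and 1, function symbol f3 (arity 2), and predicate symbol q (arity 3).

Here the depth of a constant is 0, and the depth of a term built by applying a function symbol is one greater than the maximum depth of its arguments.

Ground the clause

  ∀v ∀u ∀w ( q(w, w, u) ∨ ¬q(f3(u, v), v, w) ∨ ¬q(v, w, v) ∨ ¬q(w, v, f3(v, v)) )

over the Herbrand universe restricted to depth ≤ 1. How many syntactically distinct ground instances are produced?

Ground terms of depth ≤ 1:
  Write N_k for the number of ground terms of depth ≤ k. A term of depth ≤ k is either a constant or a function symbol applied to arguments of depth ≤ k−1, so N_k = 4 + N_{k-1}^2.
  N_0 = 4
  N_1 = 4 + 4^2 = 20
So there are 20 ground terms available for substitution.
There are 3 variables to instantiate (v, u, w), each occurring in at least one literal, so different choices give different ground instances.
Number of ground instances = 20^3 = 8000.

8000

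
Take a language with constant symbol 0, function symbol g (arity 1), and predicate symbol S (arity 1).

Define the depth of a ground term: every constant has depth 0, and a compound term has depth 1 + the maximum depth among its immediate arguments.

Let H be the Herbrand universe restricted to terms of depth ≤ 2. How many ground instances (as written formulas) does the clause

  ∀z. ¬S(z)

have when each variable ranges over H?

Ground terms of depth ≤ 2:
  Let N_k count ground terms of depth at most k. Each non-constant term of depth ≤ k is some function symbol applied to depth-≤(k−1) arguments, giving N_k = 1 + N_{k-1}.
  N_0 = 1
  N_1 = 1 + 1 = 2
  N_2 = 1 + 2 = 3
  Explicitly: 0, g(0), g(g(0)).
So there are 3 ground terms available for substitution.
The clause has 1 distinct variable (z), which appears in the body. In the free term algebra distinct substitutions yield syntactically distinct ground instances.
Number of ground instances = 3.

3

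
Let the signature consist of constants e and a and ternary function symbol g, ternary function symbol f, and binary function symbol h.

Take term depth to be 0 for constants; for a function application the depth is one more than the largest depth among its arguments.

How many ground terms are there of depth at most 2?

Write N_k for the number of ground terms of depth ≤ k. A term of depth ≤ k is either a constant or a function symbol applied to arguments of depth ≤ k−1, so N_k = 2 + N_{k-1}^3 + N_{k-1}^3 + N_{k-1}^2.
N_0 = 2
N_1 = 2 + 2^3 + 2^3 + 2^2 = 22
N_2 = 2 + 22^3 + 22^3 + 22^2 = 21782

21782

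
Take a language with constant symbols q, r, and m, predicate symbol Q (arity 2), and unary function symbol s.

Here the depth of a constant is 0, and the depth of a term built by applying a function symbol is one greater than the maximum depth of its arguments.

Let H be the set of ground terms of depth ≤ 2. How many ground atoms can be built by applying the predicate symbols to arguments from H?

81

First count ground terms of depth ≤ 2.
Count level by level. With function symbols s/1, the terms of depth ≤ k are the 3 constants together with each function applied to depth-≤(k−1) tuples, so N_k = 3 + N_{k-1}.
N_0 = 3
N_1 = 3 + 3 = 6
N_2 = 3 + 6 = 9
So |H| = 9.
Ground atoms are formed by filling each argument slot of a predicate with a term from H, so an r-ary predicate gives |H|^r atoms:
  Q: 9^2 = 81
Total ground atoms: 81.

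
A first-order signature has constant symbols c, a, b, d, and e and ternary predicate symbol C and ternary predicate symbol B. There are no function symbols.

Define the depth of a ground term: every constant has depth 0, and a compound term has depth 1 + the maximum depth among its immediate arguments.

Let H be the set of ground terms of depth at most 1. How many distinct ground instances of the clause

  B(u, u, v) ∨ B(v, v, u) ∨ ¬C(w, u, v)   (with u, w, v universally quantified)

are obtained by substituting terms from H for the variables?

Ground terms of depth ≤ 1:
  With no function symbols every ground term is a constant, so there are exactly 5 ground terms at every depth bound.
  N_0 = 5
  N_1 = 5
  Explicitly: c, a, b, d, e.
So there are 5 ground terms available for substitution.
The clause has 3 distinct variables (u, w, v), each appearing in the body. In the free term algebra distinct substitutions yield syntactically distinct ground instances.
Number of ground instances = 5^3 = 125.

125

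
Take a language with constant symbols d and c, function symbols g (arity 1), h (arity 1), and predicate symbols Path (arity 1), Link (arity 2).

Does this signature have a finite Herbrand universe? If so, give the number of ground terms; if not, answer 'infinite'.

infinite

The signature has at least one function symbol (g, arity 1) and at least one constant (d).
Iterating g gives infinitely many distinct ground terms: d, g(d), g(g(d)), ...
So the Herbrand universe is infinite.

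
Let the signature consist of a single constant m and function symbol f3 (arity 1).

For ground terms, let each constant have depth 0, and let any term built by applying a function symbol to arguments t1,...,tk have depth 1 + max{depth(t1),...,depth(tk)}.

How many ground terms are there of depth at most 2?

Let N_k = |{terms of depth ≤ k}|. Then N_0 = 1 and N_k = 1 + N_{k-1} for k ≥ 1 (one summand per function symbol, arity giving the exponent).
N_0 = 1
N_1 = 1 + 1 = 2
N_2 = 1 + 2 = 3

3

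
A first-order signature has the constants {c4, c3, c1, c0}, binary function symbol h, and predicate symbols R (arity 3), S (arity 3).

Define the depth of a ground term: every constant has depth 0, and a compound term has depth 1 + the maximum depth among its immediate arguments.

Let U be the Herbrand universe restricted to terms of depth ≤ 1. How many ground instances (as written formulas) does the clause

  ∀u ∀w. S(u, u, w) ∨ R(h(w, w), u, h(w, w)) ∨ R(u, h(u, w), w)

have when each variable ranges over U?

Ground terms of depth ≤ 1:
  Let N_k = |{terms of depth ≤ k}|. Then N_0 = 4 and N_k = 4 + N_{k-1}^2 for k ≥ 1 (one summand per function symbol, arity giving the exponent).
  N_0 = 4
  N_1 = 4 + 4^2 = 20
So there are 20 ground terms available for substitution.
There are 2 variables to instantiate (u, w), each occurring in at least one literal, so different choices give different ground instances.
Number of ground instances = 20^2 = 400.

400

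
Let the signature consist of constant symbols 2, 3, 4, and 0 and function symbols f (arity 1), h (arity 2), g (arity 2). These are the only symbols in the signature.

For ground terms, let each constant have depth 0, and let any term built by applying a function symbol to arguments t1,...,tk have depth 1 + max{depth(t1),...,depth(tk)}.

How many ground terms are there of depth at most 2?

Count level by level. With function symbols f/1, h/2, g/2, the terms of depth ≤ k are the 4 constants together with each function applied to depth-≤(k−1) tuples, so N_k = 4 + N_{k-1} + N_{k-1}^2 + N_{k-1}^2.
N_0 = 4
N_1 = 4 + 4 + 4^2 + 4^2 = 40
N_2 = 4 + 40 + 40^2 + 40^2 = 3244

3244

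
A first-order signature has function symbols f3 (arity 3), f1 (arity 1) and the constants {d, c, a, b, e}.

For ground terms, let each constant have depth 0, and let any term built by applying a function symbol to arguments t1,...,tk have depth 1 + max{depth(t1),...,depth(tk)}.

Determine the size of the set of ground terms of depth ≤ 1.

Let N_k = |{terms of depth ≤ k}|. Then N_0 = 5 and N_k = 5 + N_{k-1}^3 + N_{k-1} for k ≥ 1 (one summand per function symbol, arity giving the exponent).
N_0 = 5
N_1 = 5 + 5^3 + 5 = 135

135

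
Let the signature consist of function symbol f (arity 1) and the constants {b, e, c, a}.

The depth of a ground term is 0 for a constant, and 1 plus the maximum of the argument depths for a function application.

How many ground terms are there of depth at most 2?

Write N_k for the number of ground terms of depth ≤ k. A term of depth ≤ k is either a constant or a function symbol applied to arguments of depth ≤ k−1, so N_k = 4 + N_{k-1}.
N_0 = 4
N_1 = 4 + 4 = 8
N_2 = 4 + 8 = 12
Explicitly: b, e, c, a, f(b), f(e), f(c), f(a), f(f(b)), f(f(e)), f(f(c)), f(f(a)).

12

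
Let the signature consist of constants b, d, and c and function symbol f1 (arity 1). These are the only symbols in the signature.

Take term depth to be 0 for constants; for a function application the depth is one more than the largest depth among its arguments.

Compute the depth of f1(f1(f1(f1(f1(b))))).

depth(f1(b)) = 1 + depth(b) = 1 + 0 = 1
depth(f1(f1(b))) = 1 + depth(f1(b)) = 1 + 1 = 2
depth(f1(f1(f1(b)))) = 1 + depth(f1(f1(b))) = 1 + 2 = 3
depth(f1(f1(f1(f1(b))))) = 1 + depth(f1(f1(f1(b)))) = 1 + 3 = 4
depth(f1(f1(f1(f1(f1(b)))))) = 1 + depth(f1(f1(f1(f1(b))))) = 1 + 4 = 5

5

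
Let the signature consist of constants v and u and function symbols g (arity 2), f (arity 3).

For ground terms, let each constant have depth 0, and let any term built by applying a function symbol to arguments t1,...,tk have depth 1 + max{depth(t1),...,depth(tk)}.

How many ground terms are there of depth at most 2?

2942

Let N_k count ground terms of depth at most k. Each non-constant term of depth ≤ k is some function symbol applied to depth-≤(k−1) arguments, giving N_k = 2 + N_{k-1}^2 + N_{k-1}^3.
N_0 = 2
N_1 = 2 + 2^2 + 2^3 = 14
N_2 = 2 + 14^2 + 14^3 = 2942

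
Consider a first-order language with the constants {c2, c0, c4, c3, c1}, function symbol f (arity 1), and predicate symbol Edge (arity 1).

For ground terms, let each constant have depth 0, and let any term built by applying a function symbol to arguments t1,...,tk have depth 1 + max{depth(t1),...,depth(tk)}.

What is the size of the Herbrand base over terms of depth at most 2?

First count ground terms of depth ≤ 2.
Let N_k = |{terms of depth ≤ k}|. Then N_0 = 5 and N_k = 5 + N_{k-1} for k ≥ 1 (one summand per function symbol, arity giving the exponent).
N_0 = 5
N_1 = 5 + 5 = 10
N_2 = 5 + 10 = 15
So |H| = 15.
Each predicate of arity r yields |H|^r ground atoms (one per choice of an r-tuple from H):
  Edge: 15
Total ground atoms: 15.

15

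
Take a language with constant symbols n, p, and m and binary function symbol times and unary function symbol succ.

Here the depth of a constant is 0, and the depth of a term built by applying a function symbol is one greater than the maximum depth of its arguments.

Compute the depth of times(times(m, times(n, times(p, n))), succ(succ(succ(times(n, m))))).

depth(times(p, n)) = 1 + max(0, 0) = 1
depth(times(n, times(p, n))) = 1 + max(0, 1) = 2
depth(times(m, times(n, times(p, n)))) = 1 + max(0, 2) = 3
depth(times(n, m)) = 1 + max(0, 0) = 1
depth(succ(times(n, m))) = 1 + depth(times(n, m)) = 1 + 1 = 2
depth(succ(succ(times(n, m)))) = 1 + depth(succ(times(n, m))) = 1 + 2 = 3
depth(succ(succ(succ(times(n, m))))) = 1 + depth(succ(succ(times(n, m)))) = 1 + 3 = 4
depth(times(times(m, times(n, times(p, n))), succ(succ(succ(times(n, m)))))) = 1 + max(3, 4) = 5

5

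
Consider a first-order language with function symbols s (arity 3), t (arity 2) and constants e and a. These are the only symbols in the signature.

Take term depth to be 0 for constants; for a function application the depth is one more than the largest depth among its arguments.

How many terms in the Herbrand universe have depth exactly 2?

Let N_k count ground terms of depth at most k. Each non-constant term of depth ≤ k is some function symbol applied to depth-≤(k−1) arguments, giving N_k = 2 + N_{k-1}^3 + N_{k-1}^2.
N_0 = 2
N_1 = 2 + 2^3 + 2^2 = 14
N_2 = 2 + 14^3 + 14^2 = 2942
Terms of depth exactly 2: N_2 − N_1 = 2942 − 14 = 2928.

2928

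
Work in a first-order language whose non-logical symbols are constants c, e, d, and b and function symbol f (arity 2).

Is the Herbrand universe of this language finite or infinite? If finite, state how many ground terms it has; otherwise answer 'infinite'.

The signature has at least one function symbol (f, arity 2) and at least one constant (c).
Iterating f gives infinitely many distinct ground terms: c, f(c, c), f(f(c, c), f(c, c)), ...
So the Herbrand universe is infinite.

infinite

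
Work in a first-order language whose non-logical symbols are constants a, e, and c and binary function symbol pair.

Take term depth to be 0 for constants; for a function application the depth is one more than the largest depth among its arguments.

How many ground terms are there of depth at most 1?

12

If N_k denotes the number of depth-≤k ground terms, the 3 constants give N_0 = 3, and each function symbol of arity r contributes N_{k-1}^r new terms at level k: N_k = 3 + N_{k-1}^2.
N_0 = 3
N_1 = 3 + 3^2 = 12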